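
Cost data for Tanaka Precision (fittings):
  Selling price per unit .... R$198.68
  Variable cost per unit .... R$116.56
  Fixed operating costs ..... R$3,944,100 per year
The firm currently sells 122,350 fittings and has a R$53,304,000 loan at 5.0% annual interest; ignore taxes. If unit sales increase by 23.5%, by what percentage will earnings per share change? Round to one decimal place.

Total contribution margin = 122,350 × R$82.12 = R$10,047,382.00.
Operating income = contribution − fixed costs = R$10,047,382.00 − R$3,944,100 = R$6,103,282.00.
Interest = R$2,665,200.00, so EBIT − I = R$3,438,082.00.
DCL = total CM / (EBIT − I) = R$10,047,382.00 / R$3,438,082.00 = 2.9224.
%ΔEPS = DCL × %ΔSales = 2.9224 × +23.5% = +68.7%.

+68.7%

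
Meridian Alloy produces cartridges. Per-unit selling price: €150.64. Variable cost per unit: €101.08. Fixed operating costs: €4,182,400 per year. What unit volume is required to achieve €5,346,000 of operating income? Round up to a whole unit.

Contribution margin per unit = €150.64 − €101.08 = €49.56.
Required volume = (fixed costs + target profit) ÷ CM = (€4,182,400 + €5,346,000) ÷ €49.56 = 192,259.89, so 192,260 cartridges.

192,260 cartridges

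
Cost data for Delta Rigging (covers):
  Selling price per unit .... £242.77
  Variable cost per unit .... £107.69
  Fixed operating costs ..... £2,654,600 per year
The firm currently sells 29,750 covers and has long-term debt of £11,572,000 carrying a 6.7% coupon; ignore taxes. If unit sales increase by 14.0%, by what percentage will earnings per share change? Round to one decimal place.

Total contribution margin = 29,750 × £135.08 = £4,018,630.00.
Subtracting fixed costs: EBIT = £4,018,630.00 − £2,654,600 = £1,364,030.00.
Interest = £775,324.00, so EBIT − I = £588,706.00.
Degree of combined leverage = contribution ÷ (EBIT − I) = £4,018,630.00 ÷ £588,706.00 = 6.8262.
EPS therefore changes by 6.8262 × (+14.0%) = +95.6%.

+95.6%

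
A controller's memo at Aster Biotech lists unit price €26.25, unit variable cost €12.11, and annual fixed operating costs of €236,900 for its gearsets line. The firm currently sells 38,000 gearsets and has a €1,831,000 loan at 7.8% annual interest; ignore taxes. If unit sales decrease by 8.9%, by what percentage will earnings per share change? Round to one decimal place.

Contribution at this volume is 38,000 × €14.14 = €537,320.00.
Subtracting fixed costs: EBIT = €537,320.00 − €236,900 = €300,420.00.
After interest of €142,818.00, pre-tax earnings = €157,602.00.
DCL = total CM / (EBIT − I) = €537,320.00 / €157,602.00 = 3.4093.
%ΔEPS = DCL × %ΔSales = 3.4093 × -8.9% = -30.3%.

-30.3%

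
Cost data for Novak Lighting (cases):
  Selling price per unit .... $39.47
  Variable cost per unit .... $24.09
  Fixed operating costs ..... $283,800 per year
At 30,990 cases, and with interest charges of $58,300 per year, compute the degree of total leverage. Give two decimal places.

3.54

Total contribution margin = 30,990 × $15.38 = $476,626.20.
Operating income = contribution − fixed costs = $476,626.20 − $283,800 = $192,826.20. Interest = $58,300.00.
DOL = $476,626.20 ÷ $192,826.20 = 2.4718; DFL = $192,826.20 ÷ $134,526.20 = 1.4334.
DCL = DOL × DFL = 2.4718 × 1.4334 = 3.5431.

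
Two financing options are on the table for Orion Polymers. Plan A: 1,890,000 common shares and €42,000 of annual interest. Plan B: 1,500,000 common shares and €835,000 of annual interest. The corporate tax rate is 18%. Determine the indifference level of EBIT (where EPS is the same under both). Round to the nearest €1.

Set EPS_A = EPS_B: (EBIT − €42,000)(1 − 0.18) ÷ 1,890,000 = (EBIT − €835,000)(1 − 0.18) ÷ 1,500,000.
Cancelling (1 − t) and cross-multiplying: 1,500,000·(EBIT − 42,000) = 1,890,000·(EBIT − 835,000).
EBIT × (1,890,000 − 1,500,000) = 835,000 × 1,890,000 − 42,000 × 1,500,000 = 1,515,150,000,000, so EBIT = 1,515,150,000,000 ÷ 390,000 = 3,885,000.00.

€3,885,000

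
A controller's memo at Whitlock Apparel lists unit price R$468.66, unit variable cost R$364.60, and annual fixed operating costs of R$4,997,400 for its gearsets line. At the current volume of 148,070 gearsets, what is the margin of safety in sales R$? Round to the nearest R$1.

Each unit contributes R$468.66 − R$364.60 = R$104.06. Break-even units = R$4,997,400 ÷ R$104.06 = 48,024.22; break-even revenue = 48,024.22 × R$468.66 = R$22,507,029.44.
Actual sales revenue = 148,070 × R$468.66 = R$69,394,486.20.
Margin of safety = R$69,394,486.20 − R$22,507,029.44 = R$46,887,457.

R$46,887,457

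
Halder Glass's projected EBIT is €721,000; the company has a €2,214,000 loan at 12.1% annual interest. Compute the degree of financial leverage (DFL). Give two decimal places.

1.59

Annual interest charges come to €267,894.00.
Degree of financial leverage = EBIT / (EBIT − interest) = €721,000 / €453,106.00 = 1.5912.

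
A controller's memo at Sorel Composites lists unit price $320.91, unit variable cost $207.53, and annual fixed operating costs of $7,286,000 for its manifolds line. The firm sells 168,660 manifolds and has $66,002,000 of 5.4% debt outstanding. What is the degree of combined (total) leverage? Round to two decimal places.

2.31

At 168,660 units, contribution = 168,660 × $113.38 = $19,122,670.80.
Subtracting fixed costs: EBIT = $19,122,670.80 − $7,286,000 = $11,836,670.80. Interest = $3,564,108.00.
DOL = $19,122,670.80 ÷ $11,836,670.80 = 1.6155; DFL = $11,836,670.80 ÷ $8,272,562.80 = 1.4308.
DCL = DOL × DFL = 1.6155 × 1.4308 = 2.3115.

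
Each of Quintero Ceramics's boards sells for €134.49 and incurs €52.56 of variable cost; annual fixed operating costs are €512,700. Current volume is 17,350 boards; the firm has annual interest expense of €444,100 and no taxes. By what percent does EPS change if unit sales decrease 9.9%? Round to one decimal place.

-30.3%

Contribution at this volume is 17,350 × €81.93 = €1,421,485.50.
Operating income = contribution − fixed costs = €1,421,485.50 − €512,700 = €908,785.50.
Interest = €444,100.00, so EBIT − I = €464,685.50.
Degree of combined leverage = contribution ÷ (EBIT − I) = €1,421,485.50 ÷ €464,685.50 = 3.0590.
EPS therefore changes by 3.0590 × (-9.9%) = -30.3%.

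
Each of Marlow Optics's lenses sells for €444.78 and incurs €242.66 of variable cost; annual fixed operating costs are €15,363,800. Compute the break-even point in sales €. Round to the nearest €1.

Contribution margin per unit = €444.78 − €242.66 = €202.12, a CM ratio of €202.12 ÷ €444.78 = 0.4544.
Break-even revenue = fixed costs × price ÷ CM = €15,363,800 × €444.78 ÷ €202.12 = €33,809,178.

€33,809,178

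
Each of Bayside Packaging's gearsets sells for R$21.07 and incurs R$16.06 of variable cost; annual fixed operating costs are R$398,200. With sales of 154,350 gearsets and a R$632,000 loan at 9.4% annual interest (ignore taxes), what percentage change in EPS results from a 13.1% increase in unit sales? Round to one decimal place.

At 154,350 units, contribution = 154,350 × R$5.01 = R$773,293.50.
Subtracting fixed costs: EBIT = R$773,293.50 − R$398,200 = R$375,093.50.
After interest of R$59,408.00, pre-tax earnings = R$315,685.50.
DCL = total CM / (EBIT − I) = R$773,293.50 / R$315,685.50 = 2.4496.
%ΔEPS = DCL × %ΔSales = 2.4496 × +13.1% = +32.1%.

+32.1%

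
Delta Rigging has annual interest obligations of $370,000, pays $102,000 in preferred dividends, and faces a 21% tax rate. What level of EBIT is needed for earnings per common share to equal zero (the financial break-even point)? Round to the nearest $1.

$499,114

Preferred dividends are paid after tax, so their pre-tax equivalent is $102,000 ÷ (1 − 0.21) = $129,113.92.
Financial break-even EBIT = interest + D_p ÷ (1 − t) = $370,000 + $129,113.92 = $499,113.92.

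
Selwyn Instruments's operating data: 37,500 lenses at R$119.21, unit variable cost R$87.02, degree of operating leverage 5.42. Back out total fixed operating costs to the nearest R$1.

R$984,408

Total contribution margin = 37,500 × R$32.19 = R$1,207,125.00.
Since DOL = CM ÷ EBIT, EBIT = R$1,207,125.00 ÷ 5.42 = R$222,716.79.
And FC = contribution − EBIT = R$1,207,125.00 − R$222,716.79 = R$984,408.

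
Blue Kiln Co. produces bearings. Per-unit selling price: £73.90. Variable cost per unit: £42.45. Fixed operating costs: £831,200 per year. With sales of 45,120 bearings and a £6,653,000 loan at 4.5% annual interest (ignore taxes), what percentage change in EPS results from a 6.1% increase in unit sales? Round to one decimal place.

At 45,120 units, contribution = 45,120 × £31.45 = £1,419,024.00.
Operating income = contribution − fixed costs = £1,419,024.00 − £831,200 = £587,824.00.
Interest = £299,385.00, so EBIT − I = £288,439.00.
DCL = total CM / (EBIT − I) = £1,419,024.00 / £288,439.00 = 4.9197.
%ΔEPS = DCL × %ΔSales = 4.9197 × +6.1% = +30.0%.

+30.0%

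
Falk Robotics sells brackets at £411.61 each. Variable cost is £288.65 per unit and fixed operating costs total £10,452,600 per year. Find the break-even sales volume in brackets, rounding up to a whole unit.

Unit CM = price − variable cost = £411.61 − £288.65 = £122.96.
Break-even Q = £10,452,600 / £122.96 = 85,008.13 → 85,009 brackets.

85,009 brackets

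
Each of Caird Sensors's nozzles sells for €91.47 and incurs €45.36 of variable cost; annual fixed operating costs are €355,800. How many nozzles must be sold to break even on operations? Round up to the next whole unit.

7,717 nozzles

Unit CM = price − variable cost = €91.47 − €45.36 = €46.11.
Break-even Q = €355,800 / €46.11 = 7,716.33 → 7,717 nozzles.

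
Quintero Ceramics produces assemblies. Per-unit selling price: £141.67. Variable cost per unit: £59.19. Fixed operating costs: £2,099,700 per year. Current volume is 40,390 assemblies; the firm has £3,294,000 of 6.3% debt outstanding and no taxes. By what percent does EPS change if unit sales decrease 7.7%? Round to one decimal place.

-25.0%

At 40,390 units, contribution = 40,390 × £82.48 = £3,331,367.20.
EBIT = £3,331,367.20 − £2,099,700 = £1,231,667.20.
Interest = £207,522.00, so EBIT − I = £1,024,145.20.
DCL = total CM / (EBIT − I) = £3,331,367.20 / £1,024,145.20 = 3.2528.
EPS therefore changes by 3.2528 × (-7.7%) = -25.0%.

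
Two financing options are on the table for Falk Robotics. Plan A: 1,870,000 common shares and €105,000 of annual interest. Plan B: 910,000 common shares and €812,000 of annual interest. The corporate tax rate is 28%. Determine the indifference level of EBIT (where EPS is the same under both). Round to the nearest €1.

Set EPS_A = EPS_B: (EBIT − €105,000)(1 − 0.28) ÷ 1,870,000 = (EBIT − €812,000)(1 − 0.28) ÷ 910,000.
Cancelling (1 − t) and cross-multiplying: 910,000·(EBIT − 105,000) = 1,870,000·(EBIT − 812,000).
EBIT × (1,870,000 − 910,000) = 812,000 × 1,870,000 − 105,000 × 910,000 = 1,422,890,000,000, so EBIT = 1,422,890,000,000 ÷ 960,000 = 1,482,177.08.

€1,482,177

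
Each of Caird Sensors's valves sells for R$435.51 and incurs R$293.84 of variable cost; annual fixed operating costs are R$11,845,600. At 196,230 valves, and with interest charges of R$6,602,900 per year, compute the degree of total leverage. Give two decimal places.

At 196,230 units, contribution = 196,230 × R$141.67 = R$27,799,904.10.
Subtracting fixed costs: EBIT = R$27,799,904.10 − R$11,845,600 = R$15,954,304.10. Interest = R$6,602,900.00, so EBIT − I = R$9,351,404.10.
DCL = contribution ÷ (EBIT − I) = R$27,799,904.10 ÷ R$9,351,404.10 = 2.9728.

2.97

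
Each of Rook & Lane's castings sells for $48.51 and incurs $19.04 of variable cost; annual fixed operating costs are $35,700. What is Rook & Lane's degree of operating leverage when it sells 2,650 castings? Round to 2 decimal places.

Contribution at this volume is 2,650 × $29.47 = $78,095.50.
Operating income = contribution − fixed costs = $78,095.50 − $35,700 = $42,395.50.
Degree of operating leverage = $78,095.50 / $42,395.50 = 1.8421.

1.84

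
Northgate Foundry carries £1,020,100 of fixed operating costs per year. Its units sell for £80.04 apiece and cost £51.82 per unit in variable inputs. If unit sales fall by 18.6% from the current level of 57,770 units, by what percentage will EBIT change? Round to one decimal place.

Total contribution margin = 57,770 × £28.22 = £1,630,269.40.
Operating income = contribution − fixed costs = £1,630,269.40 − £1,020,100 = £610,169.40.
Degree of operating leverage = £1,630,269.40 / £610,169.40 = 2.6718.
%ΔEBIT = DOL × %ΔSales = 2.6718 × -18.6% = -49.7%.

-49.7%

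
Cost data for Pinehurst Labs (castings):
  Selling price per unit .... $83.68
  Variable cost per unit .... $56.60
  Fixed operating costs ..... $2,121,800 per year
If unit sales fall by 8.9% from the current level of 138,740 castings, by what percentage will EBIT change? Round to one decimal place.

-20.4%

Contribution at this volume is 138,740 × $27.08 = $3,757,079.20.
EBIT = $3,757,079.20 − $2,121,800 = $1,635,279.20.
So DOL = total CM / EBIT = $3,757,079.20 / $1,635,279.20 = 2.2975.
Operating income changes by 2.2975 × -8.9% = -20.4%.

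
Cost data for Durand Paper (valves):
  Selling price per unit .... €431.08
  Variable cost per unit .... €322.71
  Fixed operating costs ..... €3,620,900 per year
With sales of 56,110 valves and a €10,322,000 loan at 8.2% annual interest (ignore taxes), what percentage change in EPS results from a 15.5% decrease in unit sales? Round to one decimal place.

Total contribution margin = 56,110 × €108.37 = €6,080,640.70.
Operating income = contribution − fixed costs = €6,080,640.70 − €3,620,900 = €2,459,740.70.
Interest = €846,404.00, so EBIT − I = €1,613,336.70.
Degree of combined leverage = contribution ÷ (EBIT − I) = €6,080,640.70 ÷ €1,613,336.70 = 3.7690.
EPS therefore changes by 3.7690 × (-15.5%) = -58.4%.

-58.4%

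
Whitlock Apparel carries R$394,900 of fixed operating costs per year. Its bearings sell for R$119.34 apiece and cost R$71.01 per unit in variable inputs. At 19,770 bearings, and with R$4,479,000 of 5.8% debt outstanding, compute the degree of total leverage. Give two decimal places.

3.18

Total contribution margin = 19,770 × R$48.33 = R$955,484.10.
EBIT = R$955,484.10 − R$394,900 = R$560,584.10. Interest = R$259,782.00.
DOL = R$955,484.10 ÷ R$560,584.10 = 1.7044; DFL = R$560,584.10 ÷ R$300,802.10 = 1.8636.
Combined leverage = 1.7044 × 1.8636 = 3.1763.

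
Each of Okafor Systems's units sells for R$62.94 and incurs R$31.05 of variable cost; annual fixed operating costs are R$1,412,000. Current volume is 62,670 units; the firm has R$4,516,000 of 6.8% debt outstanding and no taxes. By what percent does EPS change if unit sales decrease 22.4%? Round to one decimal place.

-160.2%

Total contribution margin = 62,670 × R$31.89 = R$1,998,546.30.
Subtracting fixed costs: EBIT = R$1,998,546.30 − R$1,412,000 = R$586,546.30.
Interest = R$307,088.00, so EBIT − I = R$279,458.30.
Degree of combined leverage = contribution ÷ (EBIT − I) = R$1,998,546.30 ÷ R$279,458.30 = 7.1515.
EPS therefore changes by 7.1515 × (-22.4%) = -160.2%.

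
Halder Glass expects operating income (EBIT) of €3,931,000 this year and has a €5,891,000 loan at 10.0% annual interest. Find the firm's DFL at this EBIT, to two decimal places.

Annual interest charges come to €589,100.00.
Degree of financial leverage = EBIT / (EBIT − interest) = €3,931,000 / €3,341,900.00 = 1.1763.

1.18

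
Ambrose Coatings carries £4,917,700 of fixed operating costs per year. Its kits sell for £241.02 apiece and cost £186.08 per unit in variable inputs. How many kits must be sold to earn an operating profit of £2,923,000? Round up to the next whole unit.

Unit CM = price − variable cost = £241.02 − £186.08 = £54.94.
Need Q such that Q × £54.94 − £4,917,700 = £2,923,000, i.e. Q = £7,840,700 / £54.94 = 142,713.87 → 142,714.

142,714 kits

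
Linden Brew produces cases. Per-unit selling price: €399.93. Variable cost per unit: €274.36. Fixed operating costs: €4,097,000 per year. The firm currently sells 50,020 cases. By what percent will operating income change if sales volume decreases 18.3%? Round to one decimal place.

At 50,020 units, contribution = 50,020 × €125.57 = €6,281,011.40.
EBIT = €6,281,011.40 − €4,097,000 = €2,184,011.40.
DOL = contribution ÷ EBIT = €6,281,011.40 ÷ €2,184,011.40 = 2.8759.
Operating income changes by 2.8759 × -18.3% = -52.6%.

-52.6%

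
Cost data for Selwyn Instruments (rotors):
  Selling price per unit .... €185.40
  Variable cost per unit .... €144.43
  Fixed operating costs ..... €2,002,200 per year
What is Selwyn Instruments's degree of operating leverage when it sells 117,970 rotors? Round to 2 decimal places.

At 117,970 units, contribution = 117,970 × €40.97 = €4,833,230.90.
Operating income = contribution − fixed costs = €4,833,230.90 − €2,002,200 = €2,831,030.90.
So DOL = total CM / EBIT = €4,833,230.90 / €2,831,030.90 = 1.7072.

1.71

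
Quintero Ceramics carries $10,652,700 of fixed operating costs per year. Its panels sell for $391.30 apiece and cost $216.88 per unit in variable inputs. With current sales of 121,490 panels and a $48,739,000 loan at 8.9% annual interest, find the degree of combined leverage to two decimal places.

3.42

Total contribution margin = 121,490 × $174.42 = $21,190,285.80.
Subtracting fixed costs: EBIT = $21,190,285.80 − $10,652,700 = $10,537,585.80. Interest = $4,337,771.00.
DOL = $21,190,285.80 ÷ $10,537,585.80 = 2.0109; DFL = $10,537,585.80 ÷ $6,199,814.80 = 1.6997.
DCL = DOL × DFL = 2.0109 × 1.6997 = 3.4179.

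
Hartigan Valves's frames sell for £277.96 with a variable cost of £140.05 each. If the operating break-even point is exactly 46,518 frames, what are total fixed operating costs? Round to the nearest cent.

Each unit contributes £277.96 − £140.05 = £137.91.
Fixed costs = break-even units × CM = 46,518 × £137.91 = £6,415,297.38.

£6,415,297.38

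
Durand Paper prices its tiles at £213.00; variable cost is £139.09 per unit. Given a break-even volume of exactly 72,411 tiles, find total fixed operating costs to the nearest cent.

Unit CM = price − variable cost = £213.00 − £139.09 = £73.91.
Fixed costs = break-even units × CM = 72,411 × £73.91 = £5,351,897.01.

£5,351,897.01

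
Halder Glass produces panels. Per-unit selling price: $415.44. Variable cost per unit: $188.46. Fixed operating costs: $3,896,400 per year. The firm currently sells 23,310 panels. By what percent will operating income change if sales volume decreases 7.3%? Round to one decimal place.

Total contribution margin = 23,310 × $226.98 = $5,290,903.80.
Subtracting fixed costs: EBIT = $5,290,903.80 − $3,896,400 = $1,394,503.80.
Degree of operating leverage = $5,290,903.80 / $1,394,503.80 = 3.7941.
%ΔEBIT = DOL × %ΔSales = 3.7941 × -7.3% = -27.7%.

-27.7%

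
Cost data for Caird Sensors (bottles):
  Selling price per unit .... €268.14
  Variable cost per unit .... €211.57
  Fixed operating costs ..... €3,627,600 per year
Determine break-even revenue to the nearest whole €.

€17,194,709

Contribution margin per unit = €268.14 − €211.57 = €56.57, a CM ratio of €56.57 ÷ €268.14 = 0.2110.
Break-even revenue = fixed costs × price ÷ CM = €3,627,600 × €268.14 ÷ €56.57 = €17,194,709.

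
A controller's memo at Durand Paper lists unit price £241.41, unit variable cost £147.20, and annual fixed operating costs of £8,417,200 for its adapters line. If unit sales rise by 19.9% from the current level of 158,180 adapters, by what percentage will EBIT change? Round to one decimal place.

Contribution at this volume is 158,180 × £94.21 = £14,902,137.80.
Operating income = contribution − fixed costs = £14,902,137.80 − £8,417,200 = £6,484,937.80.
Degree of operating leverage = £14,902,137.80 / £6,484,937.80 = 2.2980.
So EBIT moves 2.2980 × (+19.9%) = +45.7%.

+45.7%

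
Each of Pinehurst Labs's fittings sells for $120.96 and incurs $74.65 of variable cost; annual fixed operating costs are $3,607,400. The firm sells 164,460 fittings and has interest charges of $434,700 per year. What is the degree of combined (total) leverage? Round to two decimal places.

At 164,460 units, contribution = 164,460 × $46.31 = $7,616,142.60.
EBIT = $7,616,142.60 − $3,607,400 = $4,008,742.60. Interest = $434,700.00.
DOL = $7,616,142.60 ÷ $4,008,742.60 = 1.8999; DFL = $4,008,742.60 ÷ $3,574,042.60 = 1.1216.
DCL = DOL × DFL = 1.8999 × 1.1216 = 2.1309.

2.13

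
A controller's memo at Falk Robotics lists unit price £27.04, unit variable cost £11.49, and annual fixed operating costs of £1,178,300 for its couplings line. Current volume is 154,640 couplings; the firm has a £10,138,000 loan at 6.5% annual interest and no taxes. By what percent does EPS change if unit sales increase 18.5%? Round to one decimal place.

+78.4%

At 154,640 units, contribution = 154,640 × £15.55 = £2,404,652.00.
EBIT = £2,404,652.00 − £1,178,300 = £1,226,352.00.
Interest = £658,970.00, so EBIT − I = £567,382.00.
Degree of combined leverage = contribution ÷ (EBIT − I) = £2,404,652.00 ÷ £567,382.00 = 4.2382.
EPS therefore changes by 4.2382 × (+18.5%) = +78.4%.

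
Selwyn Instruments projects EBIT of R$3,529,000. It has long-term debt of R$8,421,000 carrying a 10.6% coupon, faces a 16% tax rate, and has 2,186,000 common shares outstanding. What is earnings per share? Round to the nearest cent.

R$1.01

Interest = R$892,626.00, so EBT = R$3,529,000 − R$892,626.00 = R$2,636,374.00.
After tax at 16%: net income = R$2,636,374.00 × 0.84 = R$2,214,554.16.
EPS = R$2,214,554.16 ÷ 2,186,000 = R$1.01.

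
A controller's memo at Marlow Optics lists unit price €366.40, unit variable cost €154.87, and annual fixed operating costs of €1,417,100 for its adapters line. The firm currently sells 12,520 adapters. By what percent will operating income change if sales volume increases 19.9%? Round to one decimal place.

+42.8%

Contribution at this volume is 12,520 × €211.53 = €2,648,355.60.
Operating income = contribution − fixed costs = €2,648,355.60 − €1,417,100 = €1,231,255.60.
DOL = contribution ÷ EBIT = €2,648,355.60 ÷ €1,231,255.60 = 2.1509.
%ΔEBIT = DOL × %ΔSales = 2.1509 × +19.9% = +42.8%.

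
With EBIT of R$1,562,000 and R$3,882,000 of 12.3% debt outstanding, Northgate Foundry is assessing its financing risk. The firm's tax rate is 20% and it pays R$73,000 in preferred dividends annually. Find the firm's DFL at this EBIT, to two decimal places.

Annual interest charges come to R$477,486.00.
Pre-tax preferred-dividend burden = R$73,000 ÷ (1 − 0.20) = R$91,250.00.
DFL = EBIT ÷ [EBIT − I − D_p/(1−t)] = R$1,562,000 ÷ [R$1,562,000 − R$477,486.00 − R$91,250.00] = R$1,562,000 ÷ R$993,264.00 = 1.5726.

1.57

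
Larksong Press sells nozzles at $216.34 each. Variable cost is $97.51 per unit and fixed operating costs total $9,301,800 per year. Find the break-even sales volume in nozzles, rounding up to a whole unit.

78,279 nozzles

Each unit contributes $216.34 − $97.51 = $118.83.
Break-even Q = $9,301,800 / $118.83 = 78,278.21 → 78,279 nozzles.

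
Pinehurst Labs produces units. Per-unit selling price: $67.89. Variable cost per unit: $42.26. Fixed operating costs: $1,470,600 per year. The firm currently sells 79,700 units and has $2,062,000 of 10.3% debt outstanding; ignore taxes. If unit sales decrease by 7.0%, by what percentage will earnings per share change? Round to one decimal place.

-39.7%

Total contribution margin = 79,700 × $25.63 = $2,042,711.00.
Operating income = contribution − fixed costs = $2,042,711.00 − $1,470,600 = $572,111.00.
Interest = $212,386.00, so EBIT − I = $359,725.00.
Degree of combined leverage = contribution ÷ (EBIT − I) = $2,042,711.00 ÷ $359,725.00 = 5.6785.
EPS therefore changes by 5.6785 × (-7.0%) = -39.7%.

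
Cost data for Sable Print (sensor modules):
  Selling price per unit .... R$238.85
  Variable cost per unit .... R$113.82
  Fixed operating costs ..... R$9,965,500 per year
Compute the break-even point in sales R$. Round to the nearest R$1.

Contribution margin per unit = R$238.85 − R$113.82 = R$125.03, a CM ratio of R$125.03 ÷ R$238.85 = 0.5235.
Break-even sales = FC ÷ CM ratio = R$9,965,500 × R$238.85 / R$125.03 = R$19,037,508.

R$19,037,508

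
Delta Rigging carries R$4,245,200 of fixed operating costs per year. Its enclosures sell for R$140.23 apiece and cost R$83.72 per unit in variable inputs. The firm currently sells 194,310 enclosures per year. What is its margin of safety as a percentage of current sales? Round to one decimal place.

61.3%

Unit CM = price − variable cost = R$140.23 − R$83.72 = R$56.51. Break-even units = R$4,245,200 ÷ R$56.51 = 75,122.99; break-even revenue = 75,122.99 × R$140.23 = R$10,534,496.48.
Current sales = 194,310 × R$140.23 = R$27,248,091.30.
Margin of safety = (R$27,248,091.30 − R$10,534,496.48) ÷ R$27,248,091.30 = 61.3%.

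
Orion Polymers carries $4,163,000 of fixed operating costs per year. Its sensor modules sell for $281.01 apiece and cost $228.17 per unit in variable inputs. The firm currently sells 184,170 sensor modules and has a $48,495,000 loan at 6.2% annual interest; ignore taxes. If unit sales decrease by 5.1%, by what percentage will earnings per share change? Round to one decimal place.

-19.4%

Total contribution margin = 184,170 × $52.84 = $9,731,542.80.
Operating income = contribution − fixed costs = $9,731,542.80 − $4,163,000 = $5,568,542.80.
After interest of $3,006,690.00, pre-tax earnings = $2,561,852.80.
DCL = total CM / (EBIT − I) = $9,731,542.80 / $2,561,852.80 = 3.7986.
EPS therefore changes by 3.7986 × (-5.1%) = -19.4%.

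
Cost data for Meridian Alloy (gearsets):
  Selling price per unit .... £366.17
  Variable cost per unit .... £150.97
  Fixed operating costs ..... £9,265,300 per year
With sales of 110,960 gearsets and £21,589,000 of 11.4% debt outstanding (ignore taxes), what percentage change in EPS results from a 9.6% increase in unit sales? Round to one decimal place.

At 110,960 units, contribution = 110,960 × £215.20 = £23,878,592.00.
Subtracting fixed costs: EBIT = £23,878,592.00 − £9,265,300 = £14,613,292.00.
After interest of £2,461,146.00, pre-tax earnings = £12,152,146.00.
DCL = total CM / (EBIT − I) = £23,878,592.00 / £12,152,146.00 = 1.9650.
%ΔEPS = DCL × %ΔSales = 1.9650 × +9.6% = +18.9%.

+18.9%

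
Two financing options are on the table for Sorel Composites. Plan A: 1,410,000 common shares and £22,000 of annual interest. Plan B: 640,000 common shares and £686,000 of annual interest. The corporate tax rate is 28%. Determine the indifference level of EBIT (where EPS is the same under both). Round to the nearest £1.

£1,237,896

Set EPS_A = EPS_B: (EBIT − £22,000)(1 − 0.28) ÷ 1,410,000 = (EBIT − £686,000)(1 − 0.28) ÷ 640,000.
Cancelling (1 − t) and cross-multiplying: 640,000·(EBIT − 22,000) = 1,410,000·(EBIT − 686,000).
EBIT × (1,410,000 − 640,000) = 686,000 × 1,410,000 − 22,000 × 640,000 = 953,180,000,000, so EBIT = 953,180,000,000 ÷ 770,000 = 1,237,896.10.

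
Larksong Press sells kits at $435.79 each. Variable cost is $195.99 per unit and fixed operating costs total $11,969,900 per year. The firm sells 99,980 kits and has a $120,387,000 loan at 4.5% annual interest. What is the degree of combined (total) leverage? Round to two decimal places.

Total contribution margin = 99,980 × $239.80 = $23,975,204.00.
Operating income = contribution − fixed costs = $23,975,204.00 − $11,969,900 = $12,005,304.00. Interest = $5,417,415.00, so EBIT − I = $6,587,889.00.
DCL = contribution ÷ (EBIT − I) = $23,975,204.00 ÷ $6,587,889.00 = 3.6393.

3.64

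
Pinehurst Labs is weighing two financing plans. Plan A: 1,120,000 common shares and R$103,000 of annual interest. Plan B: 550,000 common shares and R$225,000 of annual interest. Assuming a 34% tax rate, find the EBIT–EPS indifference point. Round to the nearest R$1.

R$342,719

Set EPS_A = EPS_B: (EBIT − R$103,000)(1 − 0.34) ÷ 1,120,000 = (EBIT − R$225,000)(1 − 0.34) ÷ 550,000.
The (1 − t) factor cancels: (EBIT − 103,000) × 550,000 = (EBIT − 225,000) × 1,120,000.
Solving, EBIT = (225,000·1,120,000 − 103,000·550,000) / (1,120,000 − 550,000) = 195,350,000,000 / 570,000 = 342,719.30.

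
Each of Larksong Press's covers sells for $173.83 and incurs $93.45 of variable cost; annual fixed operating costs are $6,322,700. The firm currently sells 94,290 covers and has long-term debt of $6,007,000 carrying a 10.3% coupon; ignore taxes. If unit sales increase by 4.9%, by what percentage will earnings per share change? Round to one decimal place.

+58.2%

At 94,290 units, contribution = 94,290 × $80.38 = $7,579,030.20.
EBIT = $7,579,030.20 − $6,322,700 = $1,256,330.20.
After interest of $618,721.00, pre-tax earnings = $637,609.20.
DCL = total CM / (EBIT − I) = $7,579,030.20 / $637,609.20 = 11.8866.
EPS therefore changes by 11.8866 × (+4.9%) = +58.2%.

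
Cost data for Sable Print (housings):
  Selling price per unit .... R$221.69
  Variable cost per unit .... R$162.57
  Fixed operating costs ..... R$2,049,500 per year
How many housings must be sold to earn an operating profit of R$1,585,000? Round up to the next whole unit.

61,477 housings

Contribution margin per unit = R$221.69 − R$162.57 = R$59.12.
Required volume = (fixed costs + target profit) ÷ CM = (R$2,049,500 + R$1,585,000) ÷ R$59.12 = 61,476.66, so 61,477 housings.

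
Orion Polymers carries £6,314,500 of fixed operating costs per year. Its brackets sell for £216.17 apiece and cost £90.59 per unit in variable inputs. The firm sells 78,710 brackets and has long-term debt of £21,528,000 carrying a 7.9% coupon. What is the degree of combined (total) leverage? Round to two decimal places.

5.29

Total contribution margin = 78,710 × £125.58 = £9,884,401.80.
Subtracting fixed costs: EBIT = £9,884,401.80 − £6,314,500 = £3,569,901.80. Interest = £1,700,712.00.
DOL = £9,884,401.80 ÷ £3,569,901.80 = 2.7688; DFL = £3,569,901.80 ÷ £1,869,189.80 = 1.9099.
Combined leverage = 2.7688 × 1.9099 = 5.2881.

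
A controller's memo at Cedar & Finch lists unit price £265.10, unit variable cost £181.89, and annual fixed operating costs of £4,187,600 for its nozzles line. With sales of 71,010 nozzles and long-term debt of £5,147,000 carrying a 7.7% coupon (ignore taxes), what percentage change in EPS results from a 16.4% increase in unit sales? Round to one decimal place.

+73.1%

At 71,010 units, contribution = 71,010 × £83.21 = £5,908,742.10.
EBIT = £5,908,742.10 − £4,187,600 = £1,721,142.10.
After interest of £396,319.00, pre-tax earnings = £1,324,823.10.
Degree of combined leverage = contribution ÷ (EBIT − I) = £5,908,742.10 ÷ £1,324,823.10 = 4.4600.
EPS therefore changes by 4.4600 × (+16.4%) = +73.1%.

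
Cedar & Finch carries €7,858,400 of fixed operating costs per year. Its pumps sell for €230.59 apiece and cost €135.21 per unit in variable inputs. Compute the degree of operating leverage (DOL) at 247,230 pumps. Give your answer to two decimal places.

Contribution at this volume is 247,230 × €95.38 = €23,580,797.40.
Operating income = contribution − fixed costs = €23,580,797.40 − €7,858,400 = €15,722,397.40.
So DOL = total CM / EBIT = €23,580,797.40 / €15,722,397.40 = 1.4998.

1.50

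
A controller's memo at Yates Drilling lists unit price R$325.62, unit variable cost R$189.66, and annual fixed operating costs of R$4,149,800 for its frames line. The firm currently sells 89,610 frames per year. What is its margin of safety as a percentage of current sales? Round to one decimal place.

Contribution margin per unit = R$325.62 − R$189.66 = R$135.96. Break-even units = R$4,149,800 ÷ R$135.96 = 30,522.21; break-even revenue = 30,522.21 × R$325.62 = R$9,938,642.81.
Current sales = 89,610 × R$325.62 = R$29,178,808.20.
Margin of safety = (R$29,178,808.20 − R$9,938,642.81) ÷ R$29,178,808.20 = 65.9%.

65.9%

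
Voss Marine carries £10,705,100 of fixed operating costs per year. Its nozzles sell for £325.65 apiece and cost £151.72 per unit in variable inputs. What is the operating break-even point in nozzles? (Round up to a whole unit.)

61,549 nozzles

Contribution margin per unit = £325.65 − £151.72 = £173.93.
Break-even Q = £10,705,100 / £173.93 = 61,548.32 → 61,549 nozzles.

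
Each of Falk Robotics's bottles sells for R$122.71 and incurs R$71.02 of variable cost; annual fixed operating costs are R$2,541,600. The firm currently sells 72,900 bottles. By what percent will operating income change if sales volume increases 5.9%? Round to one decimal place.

At 72,900 units, contribution = 72,900 × R$51.69 = R$3,768,201.00.
Subtracting fixed costs: EBIT = R$3,768,201.00 − R$2,541,600 = R$1,226,601.00.
So DOL = total CM / EBIT = R$3,768,201.00 / R$1,226,601.00 = 3.0721.
So EBIT moves 3.0721 × (+5.9%) = +18.1%.

+18.1%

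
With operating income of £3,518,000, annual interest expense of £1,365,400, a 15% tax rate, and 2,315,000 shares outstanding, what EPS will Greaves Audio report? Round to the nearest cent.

Pre-tax income = £3,518,000 − £1,365,400.00 = £2,152,600.00.
After tax at 15%: net income = £2,152,600.00 × 0.85 = £1,829,710.00.
EPS = £1,829,710.00 ÷ 2,315,000 = £0.79.

£0.79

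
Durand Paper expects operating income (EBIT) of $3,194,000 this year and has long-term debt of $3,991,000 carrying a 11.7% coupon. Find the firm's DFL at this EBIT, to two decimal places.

Interest = $466,947.00.
Degree of financial leverage = EBIT / (EBIT − interest) = $3,194,000 / $2,727,053.00 = 1.1712.

1.17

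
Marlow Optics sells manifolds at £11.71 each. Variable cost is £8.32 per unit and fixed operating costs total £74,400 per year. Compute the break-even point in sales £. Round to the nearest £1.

Contribution margin per unit = £11.71 − £8.32 = £3.39, a CM ratio of £3.39 ÷ £11.71 = 0.2895.
Break-even revenue = fixed costs × price ÷ CM = £74,400 × £11.71 ÷ £3.39 = £256,998.

£256,998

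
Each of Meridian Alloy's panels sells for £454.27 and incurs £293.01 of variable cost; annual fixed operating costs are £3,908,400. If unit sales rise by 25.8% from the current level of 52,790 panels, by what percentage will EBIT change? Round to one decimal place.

+47.7%

Total contribution margin = 52,790 × £161.26 = £8,512,915.40.
EBIT = £8,512,915.40 − £3,908,400 = £4,604,515.40.
So DOL = total CM / EBIT = £8,512,915.40 / £4,604,515.40 = 1.8488.
So EBIT moves 1.8488 × (+25.8%) = +47.7%.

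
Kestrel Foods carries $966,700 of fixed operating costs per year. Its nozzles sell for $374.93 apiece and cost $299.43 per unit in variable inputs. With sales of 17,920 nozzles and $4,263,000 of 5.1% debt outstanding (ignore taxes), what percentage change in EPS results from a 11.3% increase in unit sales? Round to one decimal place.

+90.5%

Contribution at this volume is 17,920 × $75.50 = $1,352,960.00.
Subtracting fixed costs: EBIT = $1,352,960.00 − $966,700 = $386,260.00.
After interest of $217,413.00, pre-tax earnings = $168,847.00.
Degree of combined leverage = contribution ÷ (EBIT − I) = $1,352,960.00 ÷ $168,847.00 = 8.0129.
EPS therefore changes by 8.0129 × (+11.3%) = +90.5%.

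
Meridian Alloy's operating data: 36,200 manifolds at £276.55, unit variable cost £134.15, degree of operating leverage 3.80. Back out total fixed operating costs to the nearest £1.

£3,798,333

At 36,200 units, contribution = 36,200 × £142.40 = £5,154,880.00.
Since DOL = CM ÷ EBIT, EBIT = £5,154,880.00 ÷ 3.80 = £1,356,547.37.
Fixed costs = CM − EBIT = £5,154,880.00 − £1,356,547.37 = £3,798,333.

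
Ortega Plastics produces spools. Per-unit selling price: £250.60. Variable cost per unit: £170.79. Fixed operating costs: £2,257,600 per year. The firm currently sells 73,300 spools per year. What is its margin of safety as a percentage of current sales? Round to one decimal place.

Each unit contributes £250.60 − £170.79 = £79.81. Break-even units = £2,257,600 ÷ £79.81 = 28,287.18; break-even revenue = 28,287.18 × £250.60 = £7,088,767.82.
Current sales = 73,300 × £250.60 = £18,368,980.00.
Margin of safety = (£18,368,980.00 − £7,088,767.82) ÷ £18,368,980.00 = 61.4%.

61.4%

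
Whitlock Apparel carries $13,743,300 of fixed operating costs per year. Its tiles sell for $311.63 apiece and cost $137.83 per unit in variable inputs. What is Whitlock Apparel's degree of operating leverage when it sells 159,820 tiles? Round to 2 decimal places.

1.98

At 159,820 units, contribution = 159,820 × $173.80 = $27,776,716.00.
Subtracting fixed costs: EBIT = $27,776,716.00 − $13,743,300 = $14,033,416.00.
Degree of operating leverage = $27,776,716.00 / $14,033,416.00 = 1.9793.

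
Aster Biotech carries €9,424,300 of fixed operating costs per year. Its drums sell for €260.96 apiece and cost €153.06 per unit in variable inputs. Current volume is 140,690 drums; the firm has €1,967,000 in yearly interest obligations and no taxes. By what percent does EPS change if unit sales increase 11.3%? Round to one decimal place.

Contribution at this volume is 140,690 × €107.90 = €15,180,451.00.
Subtracting fixed costs: EBIT = €15,180,451.00 − €9,424,300 = €5,756,151.00.
After interest of €1,967,000.00, pre-tax earnings = €3,789,151.00.
DCL = total CM / (EBIT − I) = €15,180,451.00 / €3,789,151.00 = 4.0063.
%ΔEPS = DCL × %ΔSales = 4.0063 × +11.3% = +45.3%.

+45.3%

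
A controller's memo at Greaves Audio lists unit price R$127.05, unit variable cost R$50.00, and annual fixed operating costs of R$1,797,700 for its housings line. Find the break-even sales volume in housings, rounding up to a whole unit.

23,332 housings

Unit CM = price − variable cost = R$127.05 − R$50.00 = R$77.05.
Break-even Q = R$1,797,700 / R$77.05 = 23,331.60 → 23,332 housings.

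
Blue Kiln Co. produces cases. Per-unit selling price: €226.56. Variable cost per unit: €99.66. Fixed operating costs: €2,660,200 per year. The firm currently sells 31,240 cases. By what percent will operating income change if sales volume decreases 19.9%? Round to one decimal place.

-60.5%

Contribution at this volume is 31,240 × €126.90 = €3,964,356.00.
EBIT = €3,964,356.00 − €2,660,200 = €1,304,156.00.
Degree of operating leverage = €3,964,356.00 / €1,304,156.00 = 3.0398.
Operating income changes by 3.0398 × -19.9% = -60.5%.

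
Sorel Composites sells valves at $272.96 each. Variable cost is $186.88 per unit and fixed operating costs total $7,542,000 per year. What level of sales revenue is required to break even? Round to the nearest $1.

Contribution margin per unit = $272.96 − $186.88 = $86.08, a CM ratio of $86.08 ÷ $272.96 = 0.3154.
Break-even revenue = fixed costs × price ÷ CM = $7,542,000 × $272.96 ÷ $86.08 = $23,915,710.

$23,915,710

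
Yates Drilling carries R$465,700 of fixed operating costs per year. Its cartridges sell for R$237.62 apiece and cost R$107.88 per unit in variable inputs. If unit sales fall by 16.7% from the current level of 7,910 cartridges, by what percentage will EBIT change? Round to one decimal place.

-30.6%

Contribution at this volume is 7,910 × R$129.74 = R$1,026,243.40.
Subtracting fixed costs: EBIT = R$1,026,243.40 − R$465,700 = R$560,543.40.
DOL = contribution ÷ EBIT = R$1,026,243.40 ÷ R$560,543.40 = 1.8308.
So EBIT moves 1.8308 × (-16.7%) = -30.6%.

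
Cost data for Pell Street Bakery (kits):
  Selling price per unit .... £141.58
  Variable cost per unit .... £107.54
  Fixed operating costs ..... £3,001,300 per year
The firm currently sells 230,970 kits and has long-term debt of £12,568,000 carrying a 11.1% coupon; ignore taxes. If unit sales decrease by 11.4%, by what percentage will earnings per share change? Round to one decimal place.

Contribution at this volume is 230,970 × £34.04 = £7,862,218.80.
Operating income = contribution − fixed costs = £7,862,218.80 − £3,001,300 = £4,860,918.80.
After interest of £1,395,048.00, pre-tax earnings = £3,465,870.80.
Degree of combined leverage = contribution ÷ (EBIT − I) = £7,862,218.80 ÷ £3,465,870.80 = 2.2685.
EPS therefore changes by 2.2685 × (-11.4%) = -25.9%.

-25.9%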